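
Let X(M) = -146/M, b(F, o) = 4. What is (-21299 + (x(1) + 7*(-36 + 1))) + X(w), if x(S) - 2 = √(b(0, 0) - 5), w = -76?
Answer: -818523/38 + I ≈ -21540.0 + 1.0*I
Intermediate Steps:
x(S) = 2 + I (x(S) = 2 + √(4 - 5) = 2 + √(-1) = 2 + I)
(-21299 + (x(1) + 7*(-36 + 1))) + X(w) = (-21299 + ((2 + I) + 7*(-36 + 1))) - 146/(-76) = (-21299 + ((2 + I) + 7*(-35))) - 146*(-1/76) = (-21299 + ((2 + I) - 245)) + 73/38 = (-21299 + (-243 + I)) + 73/38 = (-21542 + I) + 73/38 = -818523/38 + I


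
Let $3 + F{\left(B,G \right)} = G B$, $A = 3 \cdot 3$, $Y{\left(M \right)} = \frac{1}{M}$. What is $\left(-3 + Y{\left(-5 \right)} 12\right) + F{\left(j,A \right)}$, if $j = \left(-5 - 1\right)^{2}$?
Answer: $\frac{1578}{5} \approx 315.6$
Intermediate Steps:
$j = 36$ ($j = \left(-6\right)^{2} = 36$)
$A = 9$
$F{\left(B,G \right)} = -3 + B G$ ($F{\left(B,G \right)} = -3 + G B = -3 + B G$)
$\left(-3 + Y{\left(-5 \right)} 12\right) + F{\left(j,A \right)} = \left(-3 + \frac{1}{-5} \cdot 12\right) + \left(-3 + 36 \cdot 9\right) = \left(-3 - \frac{12}{5}\right) + \left(-3 + 324\right) = \left(-3 - \frac{12}{5}\right) + 321 = - \frac{27}{5} + 321 = \frac{1578}{5}$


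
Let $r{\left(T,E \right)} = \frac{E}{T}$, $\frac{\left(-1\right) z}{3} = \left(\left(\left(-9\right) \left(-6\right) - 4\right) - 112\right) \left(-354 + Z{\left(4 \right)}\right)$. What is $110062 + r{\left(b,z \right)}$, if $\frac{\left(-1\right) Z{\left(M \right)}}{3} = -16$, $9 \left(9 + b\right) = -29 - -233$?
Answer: $\frac{4341794}{41} \approx 1.059 \cdot 10^{5}$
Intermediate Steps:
$b = \frac{41}{3}$ ($b = -9 + \frac{-29 - -233}{9} = -9 + \frac{-29 + 233}{9} = -9 + \frac{1}{9} \cdot 204 = -9 + \frac{68}{3} = \frac{41}{3} \approx 13.667$)
$Z{\left(M \right)} = 48$ ($Z{\left(M \right)} = \left(-3\right) \left(-16\right) = 48$)
$z = -56916$ ($z = - 3 \left(\left(\left(-9\right) \left(-6\right) - 4\right) - 112\right) \left(-354 + 48\right) = - 3 \left(\left(54 - 4\right) - 112\right) \left(-306\right) = - 3 \left(50 - 112\right) \left(-306\right) = - 3 \left(\left(-62\right) \left(-306\right)\right) = \left(-3\right) 18972 = -56916$)
$110062 + r{\left(b,z \right)} = 110062 - \frac{56916}{\frac{41}{3}} = 110062 - \frac{170748}{41} = \frac{4341794}{41}$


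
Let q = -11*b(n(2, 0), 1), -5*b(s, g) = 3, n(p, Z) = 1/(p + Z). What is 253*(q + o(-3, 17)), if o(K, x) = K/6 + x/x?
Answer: 17963/10 ≈ 1796.3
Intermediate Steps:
n(p, Z) = 1/(Z + p)
b(s, g) = -⅗ (b(s, g) = -⅕*3 = -⅗)
q = 33/5 (q = -11*(-⅗) = 33/5 ≈ 6.6000)
o(K, x) = 1 + K/6 (o(K, x) = K*(⅙) + 1 = K/6 + 1 = 1 + K/6)
253*(q + o(-3, 17)) = 253*(33/5 + (1 + (⅙)*(-3))) = 253*(33/5 + (1 - ½)) = 253*(33/5 + ½) = 253*(71/10) = 17963/10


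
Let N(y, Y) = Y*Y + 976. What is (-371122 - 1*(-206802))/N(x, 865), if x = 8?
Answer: -164320/749201 ≈ -0.21933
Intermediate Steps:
N(y, Y) = 976 + Y² (N(y, Y) = Y² + 976 = 976 + Y²)
(-371122 - 1*(-206802))/N(x, 865) = (-371122 - 1*(-206802))/(976 + 865²) = (-371122 + 206802)/(976 + 748225) = -164320/749201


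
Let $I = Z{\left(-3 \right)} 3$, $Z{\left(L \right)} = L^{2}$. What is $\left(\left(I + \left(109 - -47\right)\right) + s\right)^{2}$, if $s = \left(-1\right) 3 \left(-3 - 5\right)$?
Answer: $42849$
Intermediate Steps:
$I = 27$ ($I = \left(-3\right)^{2} \cdot 3 = 9 \cdot 3 = 27$)
$s = 24$ ($s = - 3 \left(-3 - 5\right) = \left(-3\right) \left(-8\right) = 24$)
$\left(\left(I + \left(109 - -47\right)\right) + s\right)^{2} = \left(\left(27 + \left(109 - -47\right)\right) + 24\right)^{2} = \left(\left(27 + \left(109 + 47\right)\right) + 24\right)^{2} = \left(\left(27 + 156\right) + 24\right)^{2} = \left(183 + 24\right)^{2} = 207^{2} = 42849$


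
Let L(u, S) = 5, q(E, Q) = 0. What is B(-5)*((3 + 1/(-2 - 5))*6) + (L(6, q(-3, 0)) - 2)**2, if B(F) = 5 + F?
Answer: 9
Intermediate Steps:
B(-5)*((3 + 1/(-2 - 5))*6) + (L(6, q(-3, 0)) - 2)**2 = (5 - 5)*((3 + 1/(-2 - 5))*6) + (5 - 2)**2 = 0*((3 + 1/(-7))*6) + 3**2 = 0*((3 - 1/7)*6) + 9 = 0*((20/7)*6) + 9 = 0*(120/7) + 9 = 0 + 9 = 9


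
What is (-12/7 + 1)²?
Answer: 25/49 ≈ 0.51020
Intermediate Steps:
(-12/7 + 1)² = (-5/7)² = 25/49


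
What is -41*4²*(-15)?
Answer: 9840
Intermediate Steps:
-41*4²*(-15) = -41*16*(-15) = -656*(-15) = 9840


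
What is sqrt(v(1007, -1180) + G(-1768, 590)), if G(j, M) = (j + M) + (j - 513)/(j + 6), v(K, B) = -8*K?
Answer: I*sqrt(28664263574)/1762 ≈ 96.087*I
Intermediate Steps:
G(j, M) = M + j + (-513 + j)/(6 + j) (G(j, M) = (M + j) + (-513 + j)/(6 + j) = M + j + (-513 + j)/(6 + j))
sqrt(v(1007, -1180) + G(-1768, 590)) = sqrt(-8*1007 + (-513 + (-1768)**2 + 6*590 + 7*(-1768) + 590*(-1768))/(6 - 1768)) = sqrt(-8056 + (-513 + 3125824 + 3540 - 12376 - 1043120)/(-1762)) = sqrt(-8056 - 1/1762*2073355) = sqrt(-8056 - 2073355/1762) = sqrt(-16268027/1762) = I*sqrt(28664263574)/1762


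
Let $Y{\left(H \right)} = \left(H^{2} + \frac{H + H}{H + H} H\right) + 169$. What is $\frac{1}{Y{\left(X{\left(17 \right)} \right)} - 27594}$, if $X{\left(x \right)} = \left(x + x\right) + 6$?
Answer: $- \frac{1}{25785} \approx -3.8782 \cdot 10^{-5}$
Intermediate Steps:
$X{\left(x \right)} = 6 + 2 x$ ($X{\left(x \right)} = 2 x + 6 = 6 + 2 x$)
$Y{\left(H \right)} = 169 + H + H^{2}$ ($Y{\left(H \right)} = \left(H^{2} + \frac{2 H}{2 H} H\right) + 169 = \left(H^{2} + 2 H \frac{1}{2 H} H\right) + 169 = \left(H^{2} + 1 H\right) + 169 = \left(H^{2} + H\right) + 169 = \left(H + H^{2}\right) + 169 = 169 + H + H^{2}$)
$\frac{1}{Y{\left(X{\left(17 \right)} \right)} - 27594} = \frac{1}{\left(169 + \left(6 + 2 \cdot 17\right) + \left(6 + 2 \cdot 17\right)^{2}\right) - 27594} = \frac{1}{\left(169 + \left(6 + 34\right) + \left(6 + 34\right)^{2}\right) - 27594} = \frac{1}{\left(169 + 40 + 40^{2}\right) - 27594} = \frac{1}{\left(169 + 40 + 1600\right) - 27594} = \frac{1}{1809 - 27594} = \frac{1}{-25785} = - \frac{1}{25785}$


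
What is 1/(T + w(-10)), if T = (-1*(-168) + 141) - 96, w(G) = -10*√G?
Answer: 213/46369 + 10*I*√10/46369 ≈ 0.0045936 + 0.00068198*I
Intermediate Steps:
T = 213 (T = (168 + 141) - 96 = 309 - 96 = 213)
1/(T + w(-10)) = 1/(213 - 10*I*√10)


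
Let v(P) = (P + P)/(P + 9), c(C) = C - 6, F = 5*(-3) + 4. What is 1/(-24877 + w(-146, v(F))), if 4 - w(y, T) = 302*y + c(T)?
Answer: 1/19214 ≈ 5.2045e-5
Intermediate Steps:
F = -11 (F = -15 + 4 = -11)
c(C) = -6 + C
v(P) = 2*P/(9 + P) (v(P) = (2*P)/(9 + P) = 2*P/(9 + P))
w(y, T) = 10 - T - 302*y (w(y, T) = 4 - (302*y + (-6 + T)) = 4 - (-6 + T + 302*y) = 4 + (6 - T - 302*y) = 10 - T - 302*y)
1/(-24877 + w(-146, v(F))) = 1/(-24877 + (10 - 2*(-11)/(9 - 11) - 302*(-146))) = 1/(-24877 + (10 - 2*(-11)/(-2) + 44092)) = 1/(-24877 + (10 - 2*(-11)*(-1)/2 + 44092)) = 1/(-24877 + (10 - 1*11 + 44092)) = 1/(-24877 + (10 - 11 + 44092)) = 1/(-24877 + 44091) = 1/19214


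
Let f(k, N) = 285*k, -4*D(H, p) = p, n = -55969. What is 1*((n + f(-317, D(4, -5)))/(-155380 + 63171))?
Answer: 146314/92209 ≈ 1.5868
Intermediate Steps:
D(H, p) = -p/4
1*((n + f(-317, D(4, -5)))/(-155380 + 63171)) = 1*((-55969 + 285*(-317))/(-155380 + 63171)) = 1*((-55969 - 90345)/(-92209)) = 1*(-146314*(-1/92209)) = 1*(146314/92209) = 146314/92209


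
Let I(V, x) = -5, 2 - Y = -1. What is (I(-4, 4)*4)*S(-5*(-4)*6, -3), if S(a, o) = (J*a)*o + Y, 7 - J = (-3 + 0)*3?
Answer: 115140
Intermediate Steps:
Y = 3 (Y = 2 - 1*(-1) = 2 + 1 = 3)
J = 16 (J = 7 - (-3 + 0)*3 = 7 - (-3)*3 = 7 - 1*(-9) = 7 + 9 = 16)
S(a, o) = 3 + 16*a*o (S(a, o) = (16*a)*o + 3 = 16*a*o + 3 = 3 + 16*a*o)
(I(-4, 4)*4)*S(-5*(-4)*6, -3) = (-5*4)*(3 + 16*(-5*(-4)*6)*(-3)) = -20*(3 + 16*(20*6)*(-3)) = -20*(3 + 16*120*(-3)) = -20*(3 - 5760) = -20*(-5757) = 115140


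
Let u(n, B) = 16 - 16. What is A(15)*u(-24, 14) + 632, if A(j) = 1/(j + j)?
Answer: 632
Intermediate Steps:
u(n, B) = 0
A(j) = 1/(2*j)
A(15)*u(-24, 14) + 632 = ((½)/15)*0 + 632 = ((½)*(1/15))*0 + 632 = (1/30)*0 + 632 = 0 + 632 = 632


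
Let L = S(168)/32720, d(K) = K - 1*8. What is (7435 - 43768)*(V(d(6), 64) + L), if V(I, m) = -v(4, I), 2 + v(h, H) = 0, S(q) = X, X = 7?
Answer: -2377885851/32720 ≈ -72674.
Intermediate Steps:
d(K) = -8 + K (d(K) = K - 8 = -8 + K)
S(q) = 7
v(h, H) = -2 (v(h, H) = -2 + 0 = -2)
V(I, m) = 2 (V(I, m) = -1*(-2) = 2)
L = 7/32720 ≈ 0.00021394
(7435 - 43768)*(V(d(6), 64) + L) = (7435 - 43768)*(2 + 7/32720) = -36333*65447/32720 = -2377885851/32720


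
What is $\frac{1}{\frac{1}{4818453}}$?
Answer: $4818453$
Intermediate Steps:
$\frac{1}{\frac{1}{4818453}} = 4818453$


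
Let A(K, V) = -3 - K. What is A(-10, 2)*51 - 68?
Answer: 289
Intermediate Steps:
A(-10, 2)*51 - 68 = (-3 - 1*(-10))*51 - 68 = (-3 + 10)*51 - 68 = 7*51 - 68 = 357 - 68 = 289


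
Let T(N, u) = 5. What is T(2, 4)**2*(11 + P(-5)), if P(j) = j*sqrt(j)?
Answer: 275 - 125*I*sqrt(5) ≈ 275.0 - 279.51*I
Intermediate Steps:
P(j) = j**(3/2)
T(2, 4)**2*(11 + P(-5)) = 5**2*(11 + (-5)**(3/2)) = 25*(11 - 5*I*sqrt(5)) = 275 - 125*I*sqrt(5)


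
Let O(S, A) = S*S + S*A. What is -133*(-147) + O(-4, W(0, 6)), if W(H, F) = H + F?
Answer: 19543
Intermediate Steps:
W(H, F) = F + H
O(S, A) = S² + A*S
-133*(-147) + O(-4, W(0, 6)) = -133*(-147) - 4*((6 + 0) - 4) = 19551 - 4*(6 - 4) = 19551 - 4*2 = 19551 - 8 = 19543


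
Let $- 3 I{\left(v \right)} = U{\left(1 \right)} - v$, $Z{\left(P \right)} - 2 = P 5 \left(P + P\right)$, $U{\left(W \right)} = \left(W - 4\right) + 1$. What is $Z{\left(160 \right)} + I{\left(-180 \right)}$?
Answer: $\frac{767828}{3} \approx 2.5594 \cdot 10^{5}$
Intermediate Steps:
$U{\left(W \right)} = -3 + W$ ($U{\left(W \right)} = \left(-4 + W\right) + 1 = -3 + W$)
$Z{\left(P \right)} = 2 + 10 P^{2}$ ($Z{\left(P \right)} = 2 + P 5 \left(P + P\right) = 2 + 5 P 2 P = 2 + 10 P^{2}$)
$I{\left(v \right)} = \frac{2}{3} + \frac{v}{3}$ ($I{\left(v \right)} = - \frac{\left(-3 + 1\right) - v}{3} = - \frac{-2 - v}{3} = \frac{2}{3} + \frac{v}{3}$)
$Z{\left(160 \right)} + I{\left(-180 \right)} = \left(2 + 10 \cdot 160^{2}\right) + \left(\frac{2}{3} + \frac{1}{3} \left(-180\right)\right) = \left(2 + 10 \cdot 25600\right) + \left(\frac{2}{3} - 60\right) = \left(2 + 256000\right) - \frac{178}{3} = 256002 - \frac{178}{3} = \frac{767828}{3}$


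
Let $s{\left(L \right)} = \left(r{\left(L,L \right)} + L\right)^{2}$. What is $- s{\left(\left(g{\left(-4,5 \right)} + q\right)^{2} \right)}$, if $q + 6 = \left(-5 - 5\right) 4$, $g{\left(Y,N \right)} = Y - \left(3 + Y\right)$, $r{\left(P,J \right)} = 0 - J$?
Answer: $0$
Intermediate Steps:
$r{\left(P,J \right)} = - J$
$g{\left(Y,N \right)} = -3$
$q = -46$ ($q = -6 + \left(-5 - 5\right) 4 = -6 - 40 = -46$)
$s{\left(L \right)} = 0$ ($s{\left(L \right)} = \left(- L + L\right)^{2} = 0^{2} = 0$)
$- s{\left(\left(g{\left(-4,5 \right)} + q\right)^{2} \right)} = \left(-1\right) 0 = 0$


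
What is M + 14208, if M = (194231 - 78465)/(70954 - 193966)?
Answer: 873819365/61506 ≈ 14207.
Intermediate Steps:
M = -57883/61506 (M = 115766/(-123012) = 115766*(-1/123012) = -57883/61506 ≈ -0.94110)
M + 14208 = -57883/61506 + 14208 = 873819365/61506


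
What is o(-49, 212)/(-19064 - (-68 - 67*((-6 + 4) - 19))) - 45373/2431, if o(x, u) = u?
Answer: -54485923/2917629 ≈ -18.675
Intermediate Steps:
o(-49, 212)/(-19064 - (-68 - 67*((-6 + 4) - 19))) - 45373/2431 = 212/(-19064 - (-68 - 67*((-6 + 4) - 19))) - 45373/2431 = 212/(-19064 - (-68 - 67*(-2 - 19))) - 45373*1/2431 = 212/(-19064 - (-68 - 67*(-21))) - 2669/143 = 212/(-19064 - (-68 + 1407)) - 2669/143 = 212/(-19064 - 1*1339) - 2669/143 = 212/(-19064 - 1339) - 2669/143 = 212/(-20403) - 2669/143 = 212*(-1/20403) - 2669/143 = -212/20403 - 2669/143 = -54485923/2917629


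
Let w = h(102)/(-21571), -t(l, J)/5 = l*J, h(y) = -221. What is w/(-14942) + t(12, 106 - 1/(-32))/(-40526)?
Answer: 8202046687211/52248369527728 ≈ 0.15698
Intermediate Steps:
t(l, J) = -5*J*l (t(l, J) = -5*l*J = -5*J*l)
w = 221/21571 (w = -221/(-21571) = -221*(-1/21571) = 221/21571 ≈ 0.010245)
w/(-14942) + t(12, 106 - 1/(-32))/(-40526) = (221/21571)/(-14942) - 5*(106 - 1/(-32))*12/(-40526) = (221/21571)*(-1/14942) - 5*(106 - 1*(-1/32))*12*(-1/40526) = -221/322313882 - 5*(106 + 1/32)*12*(-1/40526) = -221/322313882 - 5*3393/32*12*(-1/40526) = -221/322313882 - 50895/8*(-1/40526) = -221/322313882 + 50895/324208 = 8202046687211/52248369527728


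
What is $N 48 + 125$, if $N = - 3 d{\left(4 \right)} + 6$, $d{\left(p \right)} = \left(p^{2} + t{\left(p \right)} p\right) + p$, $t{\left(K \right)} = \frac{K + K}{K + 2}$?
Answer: $-3235$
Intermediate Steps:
$t{\left(K \right)} = \frac{2 K}{2 + K}$
$d{\left(p \right)} = p + p^{2} + \frac{2 p^{2}}{2 + p}$ ($d{\left(p \right)} = \left(p^{2} + \frac{2 p}{2 + p} p\right) + p = \left(p^{2} + \frac{2 p^{2}}{2 + p}\right) + p = p + p^{2} + \frac{2 p^{2}}{2 + p}$)
$N = -70$ ($N = - 3 \frac{4 \left(2 + 4^{2} + 5 \cdot 4\right)}{2 + 4} + 6 = - 3 \frac{4 \left(2 + 16 + 20\right)}{6} + 6 = - 3 \cdot 4 \cdot \frac{1}{6} \cdot 38 + 6 = \left(-3\right) \frac{76}{3} + 6 = -76 + 6 = -70$)
$N 48 + 125 = \left(-70\right) 48 + 125 = -3360 + 125 = -3235$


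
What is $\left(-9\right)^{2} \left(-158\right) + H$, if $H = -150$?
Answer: $-12948$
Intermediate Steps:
$\left(-9\right)^{2} \left(-158\right) + H = \left(-9\right)^{2} \left(-158\right) - 150 = 81 \left(-158\right) - 150 = -12798 - 150 = -12948$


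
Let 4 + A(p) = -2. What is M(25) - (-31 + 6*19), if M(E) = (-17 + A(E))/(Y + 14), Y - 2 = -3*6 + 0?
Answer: -143/2 ≈ -71.500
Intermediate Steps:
A(p) = -6 (A(p) = -4 - 2 = -6)
Y = -16 (Y = 2 + (-3*6 + 0) = 2 + (-18 + 0) = 2 - 18 = -16)
M(E) = 23/2 (M(E) = (-17 - 6)/(-16 + 14) = -23/(-2) = -23*(-½) = 23/2)
M(25) - (-31 + 6*19) = 23/2 - (-31 + 6*19) = 23/2 - (-31 + 114) = 23/2 - 1*83 = 23/2 - 83 = -143/2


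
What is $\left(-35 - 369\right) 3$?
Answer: $-1212$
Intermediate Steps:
$\left(-35 - 369\right) 3 = \left(-404\right) 3 = -1212$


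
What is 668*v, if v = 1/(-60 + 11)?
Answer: -668/49 ≈ -13.633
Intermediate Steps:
v = -1/49 (v = 1/(-49) = -1/49 ≈ -0.020408)
668*v = 668*(-1/49) = -668/49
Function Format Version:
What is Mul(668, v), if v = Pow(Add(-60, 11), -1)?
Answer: Rational(-668, 49) ≈ -13.633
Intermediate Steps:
v = Rational(-1, 49) (v = Pow(-49, -1) = Rational(-1, 49) ≈ -0.020408)
Mul(668, v) = Mul(668, Rational(-1, 49)) = Rational(-668, 49)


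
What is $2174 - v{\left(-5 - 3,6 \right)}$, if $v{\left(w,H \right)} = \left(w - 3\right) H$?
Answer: $2240$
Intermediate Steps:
$v{\left(w,H \right)} = H \left(-3 + w\right)$ ($v{\left(w,H \right)} = \left(-3 + w\right) H = H \left(-3 + w\right)$)
$2174 - v{\left(-5 - 3,6 \right)} = 2174 - 6 \left(-3 - 8\right) = 2174 - 6 \left(-11\right) = 2174 - -66 = 2174 + 66 = 2240$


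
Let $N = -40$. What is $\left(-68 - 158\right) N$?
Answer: $9040$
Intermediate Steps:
$\left(-68 - 158\right) N = \left(-68 - 158\right) \left(-40\right) = \left(-226\right) \left(-40\right) = 9040$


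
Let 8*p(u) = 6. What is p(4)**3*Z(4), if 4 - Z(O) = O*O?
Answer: -81/16 ≈ -5.0625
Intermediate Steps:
Z(O) = 4 - O**2 (Z(O) = 4 - O*O = 4 - O**2)
p(u) = 3/4 (p(u) = (1/8)*6 = 3/4)
p(4)**3*Z(4) = (3/4)**3*(4 - 1*4**2) = 27*(4 - 1*16)/64 = 27*(4 - 16)/64 = (27/64)*(-12) = -81/16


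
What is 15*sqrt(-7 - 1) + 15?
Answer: 15 + 30*I*sqrt(2) ≈ 15.0 + 42.426*I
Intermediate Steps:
15*sqrt(-7 - 1) + 15 = 15*sqrt(-8) + 15 = 15*(2*I*sqrt(2)) + 15 = 30*I*sqrt(2) + 15 = 15 + 30*I*sqrt(2)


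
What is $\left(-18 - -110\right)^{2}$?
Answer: $8464$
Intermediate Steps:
$\left(-18 - -110\right)^{2} = \left(-18 + 110\right)^{2} = 92^{2} = 8464$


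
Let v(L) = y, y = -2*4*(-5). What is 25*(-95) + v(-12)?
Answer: -2335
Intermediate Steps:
y = 40 (y = -8*(-5) = 40)
v(L) = 40
25*(-95) + v(-12) = 25*(-95) + 40 = -2375 + 40 = -2335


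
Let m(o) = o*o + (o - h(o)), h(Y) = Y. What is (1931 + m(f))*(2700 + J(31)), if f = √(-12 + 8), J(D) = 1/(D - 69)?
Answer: 197708273/38 ≈ 5.2028e+6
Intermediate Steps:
J(D) = 1/(-69 + D)
f = 2*I (f = √(-4) = 2*I ≈ 2.0*I)
m(o) = o² (m(o) = o*o + (o - o) = o² + 0 = o²)
(1931 + m(f))*(2700 + J(31)) = (1931 + (2*I)²)*(2700 + 1/(-69 + 31)) = (1931 - 4)*(2700 + 1/(-38)) = 1927*(2700 - 1/38) = 1927*(102599/38) = 197708273/38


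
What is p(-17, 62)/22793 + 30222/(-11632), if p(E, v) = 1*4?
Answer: -344401759/132564088 ≈ -2.5980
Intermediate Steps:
p(E, v) = 4
p(-17, 62)/22793 + 30222/(-11632) = 4/22793 + 30222/(-11632) = 4*(1/22793) + 30222*(-1/11632) = 4/22793 - 15111/5816 = -344401759/132564088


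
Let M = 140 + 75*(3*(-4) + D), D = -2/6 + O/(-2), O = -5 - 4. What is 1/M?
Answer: -2/895 ≈ -0.0022346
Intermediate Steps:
O = -9
D = 25/6 (D = -2/6 - 9/(-2) = -2*1/6 - 9*(-1/2) = -1/3 + 9/2 = 25/6 ≈ 4.1667)
M = -895/2 (M = 140 + 75*(3*(-4) + 25/6) = 140 + 75*(-12 + 25/6) = 140 + 75*(-47/6) = 140 - 1175/2 = -895/2 ≈ -447.50)
1/M = 1/(-895/2) = -2/895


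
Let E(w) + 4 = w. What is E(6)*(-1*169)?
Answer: -338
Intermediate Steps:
E(w) = -4 + w
E(6)*(-1*169) = (-4 + 6)*(-1*169) = 2*(-169) = -338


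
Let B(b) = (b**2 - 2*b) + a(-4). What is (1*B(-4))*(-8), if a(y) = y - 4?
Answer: -128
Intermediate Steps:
a(y) = -4 + y
B(b) = -8 + b**2 - 2*b (B(b) = (b**2 - 2*b) + (-4 - 4) = (b**2 - 2*b) - 8 = -8 + b**2 - 2*b)
(1*B(-4))*(-8) = (1*(-8 + (-4)**2 - 2*(-4)))*(-8) = (1*(-8 + 16 + 8))*(-8) = (1*16)*(-8) = 16*(-8) = -128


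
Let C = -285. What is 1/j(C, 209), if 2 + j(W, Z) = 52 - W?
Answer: 1/335 ≈ 0.0029851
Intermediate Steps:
j(W, Z) = 50 - W (j(W, Z) = -2 + (52 - W) = 50 - W)
1/j(C, 209) = 1/(50 - 1*(-285)) = 1/(50 + 285) = 1/335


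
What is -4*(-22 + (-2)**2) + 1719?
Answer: 1791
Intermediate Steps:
-4*(-22 + (-2)**2) + 1719 = -4*(-22 + 4) + 1719 = -4*(-18) + 1719 = 72 + 1719 = 1791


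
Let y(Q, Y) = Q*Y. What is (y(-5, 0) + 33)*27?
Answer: 891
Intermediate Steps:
(y(-5, 0) + 33)*27 = (-5*0 + 33)*27 = (0 + 33)*27 = 33*27 = 891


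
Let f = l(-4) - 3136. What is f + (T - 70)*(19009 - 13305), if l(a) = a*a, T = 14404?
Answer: 81758016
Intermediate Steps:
l(a) = a²
f = -3120 (f = (-4)² - 3136 = 16 - 3136 = -3120)
f + (T - 70)*(19009 - 13305) = -3120 + (14404 - 70)*(19009 - 13305) = -3120 + 14334*5704 = -3120 + 81761136 = 81758016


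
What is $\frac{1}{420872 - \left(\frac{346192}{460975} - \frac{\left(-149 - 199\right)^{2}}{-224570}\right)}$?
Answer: $\frac{10352115575}{4356902229256016} \approx 2.376 \cdot 10^{-6}$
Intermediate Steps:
$\frac{1}{420872 - \left(\frac{346192}{460975} - \frac{\left(-149 - 199\right)^{2}}{-224570}\right)} = \frac{1}{420872 - \left(\frac{346192}{460975} - \left(-149 - 199\right)^{2} \left(- \frac{1}{224570}\right)\right)} = \frac{1}{420872 - \left(\frac{346192}{460975} - \left(-348\right)^{2} \left(- \frac{1}{224570}\right)\right)} = \frac{1}{420872 + \left(121104 \left(- \frac{1}{224570}\right) - \frac{346192}{460975}\right)} = \frac{1}{420872 - \frac{13357025384}{10352115575}} = \frac{1}{\frac{4356902229256016}{10352115575}} = \frac{10352115575}{4356902229256016}$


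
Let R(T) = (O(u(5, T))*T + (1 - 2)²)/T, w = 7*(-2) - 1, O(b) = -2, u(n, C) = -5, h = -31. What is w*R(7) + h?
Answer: -22/7 ≈ -3.1429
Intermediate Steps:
w = -15 (w = -14 - 1 = -15)
R(T) = (1 - 2*T)/T (R(T) = (-2*T + (1 - 2)²)/T = (-2*T + (-1)²)/T = (-2*T + 1)/T = (1 - 2*T)/T)
w*R(7) + h = -15*(-2 + 1/7) - 31 = -15*(-2 + ⅐) - 31 = -15*(-13/7) - 31 = 195/7 - 31 = -22/7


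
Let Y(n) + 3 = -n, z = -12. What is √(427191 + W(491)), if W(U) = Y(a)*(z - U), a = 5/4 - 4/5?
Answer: √42892635/10 ≈ 654.92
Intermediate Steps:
a = 9/20 (a = 5*(¼) - 4*⅕ = 5/4 - ⅘ = 9/20 ≈ 0.45000)
Y(n) = -3 - n
W(U) = 207/5 + 69*U/20 (W(U) = (-3 - 1*9/20)*(-12 - U) = (-3 - 9/20)*(-12 - U) = -69*(-12 - U)/20 = 207/5 + 69*U/20)
√(427191 + W(491)) = √(427191 + (207/5 + (69/20)*491)) = √(427191 + (207/5 + 33879/20)) = √(427191 + 34707/20) = √(8578527/20) = √42892635/10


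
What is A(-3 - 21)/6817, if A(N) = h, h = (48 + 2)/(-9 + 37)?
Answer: 25/95438 ≈ 0.00026195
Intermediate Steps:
h = 25/14 (h = 50/28 = 50*(1/28) = 25/14 ≈ 1.7857)
A(N) = 25/14
A(-3 - 21)/6817 = (25/14)/6817 = (25/14)*(1/6817) = 25/95438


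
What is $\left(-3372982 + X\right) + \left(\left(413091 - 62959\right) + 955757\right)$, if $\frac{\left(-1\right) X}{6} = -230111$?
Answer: $-686427$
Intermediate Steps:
$X = 1380666$ ($X = \left(-6\right) \left(-230111\right) = 1380666$)
$\left(-3372982 + X\right) + \left(\left(413091 - 62959\right) + 955757\right) = \left(-3372982 + 1380666\right) + \left(\left(413091 - 62959\right) + 955757\right) = -1992316 + \left(350132 + 955757\right) = -1992316 + 1305889 = -686427$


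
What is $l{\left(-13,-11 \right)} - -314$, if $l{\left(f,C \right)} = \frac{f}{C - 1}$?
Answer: $\frac{3781}{12} \approx 315.08$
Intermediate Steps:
$l{\left(f,C \right)} = \frac{f}{-1 + C}$ ($l{\left(f,C \right)} = \frac{f}{C - 1} = \frac{f}{-1 + C}$)
$l{\left(-13,-11 \right)} - -314 = - \frac{13}{-1 - 11} - -314 = - \frac{13}{-12} + 314 = \left(-13\right) \left(- \frac{1}{12}\right) + 314 = \frac{13}{12} + 314 = \frac{3781}{12}$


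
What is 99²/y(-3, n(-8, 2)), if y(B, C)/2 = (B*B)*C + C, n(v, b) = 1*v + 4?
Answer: -9801/80 ≈ -122.51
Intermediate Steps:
n(v, b) = 4 + v (n(v, b) = v + 4 = 4 + v)
y(B, C) = 2*C + 2*C*B² (y(B, C) = 2*((B*B)*C + C) = 2*(B²*C + C) = 2*(C*B² + C) = 2*(C + C*B²) = 2*C + 2*C*B²)
99²/y(-3, n(-8, 2)) = 99²/((2*(4 - 8)*(1 + (-3)²))) = 9801/((2*(-4)*(1 + 9))) = 9801/((2*(-4)*10)) = 9801/(-80) = 9801*(-1/80) = -9801/80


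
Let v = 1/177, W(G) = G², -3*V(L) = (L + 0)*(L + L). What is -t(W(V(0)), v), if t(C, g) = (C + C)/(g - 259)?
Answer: 0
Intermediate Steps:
V(L) = -2*L²/3 (V(L) = -(L + 0)*(L + L)/3 = -L*2*L/3 = -2*L²/3)
v = 1/177 ≈ 0.0056497
t(C, g) = 2*C/(-259 + g) (t(C, g) = (2*C)/(-259 + g) = 2*C/(-259 + g))
-t(W(V(0)), v) = -2*(-⅔*0²)²/(-259 + 1/177) = -2*(-⅔*0)²/(-45842/177) = -2*0²*(-177)/45842 = -2*0*(-177)/45842 = -1*0 = 0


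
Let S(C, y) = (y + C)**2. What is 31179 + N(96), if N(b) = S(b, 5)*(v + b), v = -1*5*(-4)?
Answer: 1214495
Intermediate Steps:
S(C, y) = (C + y)**2
v = 20 (v = -5*(-4) = 20)
N(b) = (5 + b)**2*(20 + b) (N(b) = (b + 5)**2*(20 + b) = (5 + b)**2*(20 + b))
31179 + N(96) = 31179 + (5 + 96)**2*(20 + 96) = 31179 + 101**2*116 = 31179 + 10201*116 = 31179 + 1183316 = 1214495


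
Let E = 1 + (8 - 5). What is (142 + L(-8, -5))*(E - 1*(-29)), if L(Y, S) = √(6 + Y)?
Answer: 4686 + 33*I*√2 ≈ 4686.0 + 46.669*I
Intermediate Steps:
E = 4 (E = 1 + 3 = 4)
(142 + L(-8, -5))*(E - 1*(-29)) = (142 + √(6 - 8))*(4 - 1*(-29)) = (142 + √(-2))*(4 + 29) = (142 + I*√2)*33 = 4686 + 33*I*√2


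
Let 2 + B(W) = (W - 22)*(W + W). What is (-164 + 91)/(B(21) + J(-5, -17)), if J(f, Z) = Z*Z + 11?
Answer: -73/256 ≈ -0.28516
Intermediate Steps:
B(W) = -2 + 2*W*(-22 + W) (B(W) = -2 + (W - 22)*(W + W) = -2 + (-22 + W)*(2*W) = -2 + 2*W*(-22 + W))
J(f, Z) = 11 + Z**2 (J(f, Z) = Z**2 + 11 = 11 + Z**2)
(-164 + 91)/(B(21) + J(-5, -17)) = (-164 + 91)/((-2 - 44*21 + 2*21**2) + (11 + (-17)**2)) = -73/((-2 - 924 + 2*441) + (11 + 289)) = -73/((-2 - 924 + 882) + 300) = -73/(-44 + 300) = -73/256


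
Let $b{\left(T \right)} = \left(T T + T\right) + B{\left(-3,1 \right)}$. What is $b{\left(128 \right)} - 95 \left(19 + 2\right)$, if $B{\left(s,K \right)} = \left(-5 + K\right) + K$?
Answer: $14514$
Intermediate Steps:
$B{\left(s,K \right)} = -5 + 2 K$
$b{\left(T \right)} = -3 + T + T^{2}$ ($b{\left(T \right)} = \left(T T + T\right) + \left(-5 + 2 \cdot 1\right) = \left(T^{2} + T\right) + \left(-5 + 2\right) = \left(T + T^{2}\right) - 3 = -3 + T + T^{2}$)
$b{\left(128 \right)} - 95 \left(19 + 2\right) = \left(-3 + 128 + 128^{2}\right) - 95 \left(19 + 2\right) = \left(-3 + 128 + 16384\right) - 95 \cdot 21 = 16509 - 1995 = 14514$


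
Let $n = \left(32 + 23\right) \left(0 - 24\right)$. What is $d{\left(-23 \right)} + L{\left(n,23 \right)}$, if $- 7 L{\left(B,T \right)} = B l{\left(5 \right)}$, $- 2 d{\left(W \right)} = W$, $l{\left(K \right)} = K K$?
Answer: $\frac{66161}{14} \approx 4725.8$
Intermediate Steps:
$l{\left(K \right)} = K^{2}$
$d{\left(W \right)} = - \frac{W}{2}$
$n = -1320$ ($n = 55 \left(-24\right) = -1320$)
$L{\left(B,T \right)} = - \frac{25 B}{7}$ ($L{\left(B,T \right)} = - \frac{B 5^{2}}{7} = - \frac{B 25}{7} = - \frac{25 B}{7}$)
$d{\left(-23 \right)} + L{\left(n,23 \right)} = \left(- \frac{1}{2}\right) \left(-23\right) - - \frac{33000}{7} = \frac{23}{2} + \frac{33000}{7} = \frac{66161}{14}$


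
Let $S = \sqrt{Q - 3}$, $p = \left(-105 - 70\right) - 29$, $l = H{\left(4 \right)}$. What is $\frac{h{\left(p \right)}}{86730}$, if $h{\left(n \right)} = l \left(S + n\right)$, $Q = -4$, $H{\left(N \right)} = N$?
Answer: $- \frac{136}{14455} + \frac{2 i \sqrt{7}}{43365} \approx -0.0094085 + 0.00012202 i$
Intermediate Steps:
$l = 4$
$p = -204$ ($p = -175 - 29 = -204$)
$S = i \sqrt{7}$ ($S = \sqrt{-4 - 3} = \sqrt{-7} = i \sqrt{7} \approx 2.6458 i$)
$h{\left(n \right)} = 4 n + 4 i \sqrt{7}$ ($h{\left(n \right)} = 4 \left(i \sqrt{7} + n\right) = 4 \left(n + i \sqrt{7}\right) = 4 n + 4 i \sqrt{7}$)
$\frac{h{\left(p \right)}}{86730} = \frac{4 \left(-204\right) + 4 i \sqrt{7}}{86730} = \left(-816 + 4 i \sqrt{7}\right) \frac{1}{86730} = - \frac{136}{14455} + \frac{2 i \sqrt{7}}{43365}$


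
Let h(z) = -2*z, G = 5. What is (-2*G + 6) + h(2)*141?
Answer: -568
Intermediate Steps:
(-2*G + 6) + h(2)*141 = (-2*5 + 6) - 2*2*141 = (-10 + 6) - 4*141 = -4 - 564 = -568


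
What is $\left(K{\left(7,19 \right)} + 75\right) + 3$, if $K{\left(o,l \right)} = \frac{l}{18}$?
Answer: $\frac{1423}{18} \approx 79.056$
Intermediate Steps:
$K{\left(o,l \right)} = \frac{l}{18}$ ($K{\left(o,l \right)} = l \frac{1}{18} = \frac{l}{18}$)
$\left(K{\left(7,19 \right)} + 75\right) + 3 = \left(\frac{1}{18} \cdot 19 + 75\right) + 3 = \left(\frac{19}{18} + 75\right) + 3 = \frac{1369}{18} + 3 = \frac{1423}{18}$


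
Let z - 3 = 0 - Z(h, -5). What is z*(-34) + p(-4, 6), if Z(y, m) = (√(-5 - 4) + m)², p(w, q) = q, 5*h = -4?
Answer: 448 - 1020*I ≈ 448.0 - 1020.0*I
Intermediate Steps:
h = -⅘ (h = (⅕)*(-4) = -⅘ ≈ -0.80000)
Z(y, m) = (m + 3*I)² (Z(y, m) = (√(-9) + m)² = (3*I + m)² = (m + 3*I)²)
z = 3 - (-5 + 3*I)² (z = 3 + (0 - (-5 + 3*I)²) = 3 - (-5 + 3*I)² ≈ -13.0 + 30.0*I)
z*(-34) + p(-4, 6) = (-13 + 30*I)*(-34) + 6 = (442 - 1020*I) + 6 = 448 - 1020*I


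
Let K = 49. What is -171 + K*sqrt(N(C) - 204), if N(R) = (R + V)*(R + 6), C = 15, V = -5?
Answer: -171 + 49*sqrt(6) ≈ -50.975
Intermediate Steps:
N(R) = (-5 + R)*(6 + R) (N(R) = (R - 5)*(R + 6) = (-5 + R)*(6 + R))
-171 + K*sqrt(N(C) - 204) = -171 + 49*sqrt((-30 + 15 + 15**2) - 204) = -171 + 49*sqrt((-30 + 15 + 225) - 204) = -171 + 49*sqrt(210 - 204) = -171 + 49*sqrt(6)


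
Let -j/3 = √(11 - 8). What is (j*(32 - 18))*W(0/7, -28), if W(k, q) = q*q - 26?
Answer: -31836*√3 ≈ -55142.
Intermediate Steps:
j = -3*√3 (j = -3*√(11 - 8) = -3*√3 ≈ -5.1962)
W(k, q) = -26 + q² (W(k, q) = q² - 26 = -26 + q²)
(j*(32 - 18))*W(0/7, -28) = ((-3*√3)*(32 - 18))*(-26 + (-28)²) = (-3*√3*14)*(-26 + 784) = -42*√3*758 = -31836*√3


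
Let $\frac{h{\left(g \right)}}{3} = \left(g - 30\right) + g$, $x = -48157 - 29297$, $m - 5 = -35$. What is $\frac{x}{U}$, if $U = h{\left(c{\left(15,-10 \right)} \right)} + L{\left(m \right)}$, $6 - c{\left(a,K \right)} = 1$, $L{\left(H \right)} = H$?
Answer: $\frac{4303}{5} \approx 860.6$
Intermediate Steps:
$m = -30$ ($m = 5 - 35 = -30$)
$x = -77454$
$c{\left(a,K \right)} = 5$ ($c{\left(a,K \right)} = 6 - 1 = 5$)
$h{\left(g \right)} = -90 + 6 g$ ($h{\left(g \right)} = 3 \left(\left(g - 30\right) + g\right) = 3 \left(\left(-30 + g\right) + g\right) = 3 \left(-30 + 2 g\right) = -90 + 6 g$)
$U = -90$ ($U = \left(-90 + 6 \cdot 5\right) - 30 = \left(-90 + 30\right) - 30 = -60 - 30 = -90$)
$\frac{x}{U} = - \frac{77454}{-90} = \left(-77454\right) \left(- \frac{1}{90}\right) = \frac{4303}{5}$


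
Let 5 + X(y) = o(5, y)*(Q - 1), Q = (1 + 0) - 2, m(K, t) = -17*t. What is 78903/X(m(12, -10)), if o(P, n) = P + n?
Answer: -78903/355 ≈ -222.26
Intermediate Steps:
Q = -1 (Q = 1 - 2 = -1)
X(y) = -15 - 2*y (X(y) = -5 + (5 + y)*(-1 - 1) = -5 + (5 + y)*(-2) = -5 + (-10 - 2*y) = -15 - 2*y)
78903/X(m(12, -10)) = 78903/(-15 - (-34)*(-10)) = 78903/(-15 - 2*170) = 78903/(-15 - 340) = 78903/(-355) = 78903*(-1/355) = -78903/355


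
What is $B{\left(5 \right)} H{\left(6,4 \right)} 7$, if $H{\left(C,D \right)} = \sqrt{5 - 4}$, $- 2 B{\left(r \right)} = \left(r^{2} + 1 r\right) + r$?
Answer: $- \frac{245}{2} \approx -122.5$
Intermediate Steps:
$B{\left(r \right)} = - r - \frac{r^{2}}{2}$ ($B{\left(r \right)} = - \frac{\left(r^{2} + 1 r\right) + r}{2} = - \frac{\left(r^{2} + r\right) + r}{2} = - \frac{\left(r + r^{2}\right) + r}{2} = - \frac{r^{2} + 2 r}{2} = - r - \frac{r^{2}}{2}$)
$H{\left(C,D \right)} = 1$ ($H{\left(C,D \right)} = \sqrt{1} = 1$)
$B{\left(5 \right)} H{\left(6,4 \right)} 7 = \left(- \frac{1}{2}\right) 5 \left(2 + 5\right) 1 \cdot 7 = \left(- \frac{1}{2}\right) 5 \cdot 7 \cdot 1 \cdot 7 = \left(- \frac{35}{2}\right) 1 \cdot 7 = \left(- \frac{35}{2}\right) 7 = - \frac{245}{2}$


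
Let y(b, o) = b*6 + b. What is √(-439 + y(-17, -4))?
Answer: 3*I*√62 ≈ 23.622*I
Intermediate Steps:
y(b, o) = 7*b (y(b, o) = 6*b + b = 7*b)
√(-439 + y(-17, -4)) = √(-439 + 7*(-17)) = √(-439 - 119) = √(-558) = 3*I*√62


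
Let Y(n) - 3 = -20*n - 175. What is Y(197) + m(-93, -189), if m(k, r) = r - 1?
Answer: -4302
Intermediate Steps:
Y(n) = -172 - 20*n (Y(n) = 3 + (-20*n - 175) = 3 + (-175 - 20*n) = -172 - 20*n)
m(k, r) = -1 + r
Y(197) + m(-93, -189) = (-172 - 20*197) + (-1 - 189) = (-172 - 3940) - 190 = -4112 - 190 = -4302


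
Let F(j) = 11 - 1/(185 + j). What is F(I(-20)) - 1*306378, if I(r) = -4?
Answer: -55452428/181 ≈ -3.0637e+5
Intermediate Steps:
F(I(-20)) - 1*306378 = (2034 + 11*(-4))/(185 - 4) - 1*306378 = (2034 - 44)/181 - 306378 = (1/181)*1990 - 306378 = 1990/181 - 306378 = -55452428/181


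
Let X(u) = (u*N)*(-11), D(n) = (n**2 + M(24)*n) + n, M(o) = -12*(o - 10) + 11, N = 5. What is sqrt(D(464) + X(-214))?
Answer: sqrt(154682) ≈ 393.30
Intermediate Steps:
M(o) = 131 - 12*o (M(o) = -12*(-10 + o) + 11 = (120 - 12*o) + 11 = 131 - 12*o)
D(n) = n**2 - 156*n (D(n) = (n**2 + (131 - 12*24)*n) + n = (n**2 + (131 - 288)*n) + n = (n**2 - 157*n) + n = n**2 - 156*n)
X(u) = -55*u (X(u) = (u*5)*(-11) = (5*u)*(-11) = -55*u)
sqrt(D(464) + X(-214)) = sqrt(464*(-156 + 464) - 55*(-214)) = sqrt(464*308 + 11770) = sqrt(142912 + 11770) = sqrt(154682)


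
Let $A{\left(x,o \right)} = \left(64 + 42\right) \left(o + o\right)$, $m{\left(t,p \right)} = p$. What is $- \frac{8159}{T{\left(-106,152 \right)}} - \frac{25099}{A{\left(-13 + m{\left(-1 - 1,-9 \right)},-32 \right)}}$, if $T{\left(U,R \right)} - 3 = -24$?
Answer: $\frac{55877735}{142464} \approx 392.22$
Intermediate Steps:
$T{\left(U,R \right)} = -21$ ($T{\left(U,R \right)} = 3 - 24 = -21$)
$A{\left(x,o \right)} = 212 o$ ($A{\left(x,o \right)} = 106 \cdot 2 o = 212 o$)
$- \frac{8159}{T{\left(-106,152 \right)}} - \frac{25099}{A{\left(-13 + m{\left(-1 - 1,-9 \right)},-32 \right)}} = - \frac{8159}{-21} - \frac{25099}{212 \left(-32\right)} = \left(-8159\right) \left(- \frac{1}{21}\right) - \frac{25099}{-6784} = \frac{8159}{21} - - \frac{25099}{6784} = \frac{8159}{21} + \frac{25099}{6784} = \frac{55877735}{142464}$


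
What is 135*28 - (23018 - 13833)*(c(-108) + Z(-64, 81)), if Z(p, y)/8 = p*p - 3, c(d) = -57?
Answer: -300226315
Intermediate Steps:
Z(p, y) = -24 + 8*p² (Z(p, y) = 8*(p*p - 3) = 8*(p² - 3) = 8*(-3 + p²) = -24 + 8*p²)
135*28 - (23018 - 13833)*(c(-108) + Z(-64, 81)) = 135*28 - (23018 - 13833)*(-57 + (-24 + 8*(-64)²)) = 3780 - 9185*(-57 + (-24 + 8*4096)) = 3780 - 9185*(-57 + (-24 + 32768)) = 3780 - 9185*(-57 + 32744) = 3780 - 9185*32687 = 3780 - 1*300230095 = 3780 - 300230095 = -300226315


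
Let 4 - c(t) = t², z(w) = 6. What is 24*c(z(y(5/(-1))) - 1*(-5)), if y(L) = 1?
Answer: -2808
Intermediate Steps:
c(t) = 4 - t²
24*c(z(y(5/(-1))) - 1*(-5)) = 24*(4 - (6 - 1*(-5))²) = 24*(4 - (6 + 5)²) = 24*(4 - 1*11²) = 24*(4 - 1*121) = 24*(4 - 121) = 24*(-117) = -2808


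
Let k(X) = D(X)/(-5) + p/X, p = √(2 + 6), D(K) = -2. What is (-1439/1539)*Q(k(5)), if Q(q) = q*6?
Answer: -5756/2565 - 5756*√2/2565 ≈ -5.4176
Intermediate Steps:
p = 2*√2 (p = √8 = 2*√2 ≈ 2.8284)
k(X) = ⅖ + 2*√2/X (k(X) = -2/(-5) + (2*√2)/X = -2*(-⅕) + 2*√2/X = ⅖ + 2*√2/X)
Q(q) = 6*q
(-1439/1539)*Q(k(5)) = (-1439/1539)*(6*(⅖ + 2*√2/5)) = (-1439*1/1539)*(6*(⅖ + 2*√2*(⅕))) = -2878*(⅖ + 2*√2/5)/513 = -1439*(12/5 + 12*√2/5)/1539 = -5756/2565 - 5756*√2/2565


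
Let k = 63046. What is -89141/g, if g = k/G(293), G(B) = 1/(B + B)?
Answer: -89141/36944956 ≈ -0.0024128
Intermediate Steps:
G(B) = 1/(2*B)
g = 36944956 (g = 63046/(((1/2)/293)) = 63046/(((1/2)*(1/293))) = 63046/(1/586) = 63046*586 = 36944956)
-89141/g = -89141/36944956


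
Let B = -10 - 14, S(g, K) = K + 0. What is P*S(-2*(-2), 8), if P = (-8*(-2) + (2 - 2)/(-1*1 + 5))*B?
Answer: -3072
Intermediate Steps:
S(g, K) = K
B = -24
P = -384 (P = (-8*(-2) + (2 - 2)/(-1*1 + 5))*(-24) = (16 + 0/(-1 + 5))*(-24) = (16 + 0/4)*(-24) = (16 + 0*(1/4))*(-24) = (16 + 0)*(-24) = 16*(-24) = -384)
P*S(-2*(-2), 8) = -384*8 = -3072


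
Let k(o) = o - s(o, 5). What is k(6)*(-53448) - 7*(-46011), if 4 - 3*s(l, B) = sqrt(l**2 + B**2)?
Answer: 72653 - 17816*sqrt(61) ≈ -66494.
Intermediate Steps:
s(l, B) = 4/3 - sqrt(B**2 + l**2)/3 (s(l, B) = 4/3 - sqrt(l**2 + B**2)/3 = 4/3 - sqrt(B**2 + l**2)/3)
k(o) = -4/3 + o + sqrt(25 + o**2)/3 (k(o) = o - (4/3 - sqrt(5**2 + o**2)/3) = o - (4/3 - sqrt(25 + o**2)/3) = o + (-4/3 + sqrt(25 + o**2)/3) = -4/3 + o + sqrt(25 + o**2)/3)
k(6)*(-53448) - 7*(-46011) = (-4/3 + 6 + sqrt(25 + 6**2)/3)*(-53448) - 7*(-46011) = (-4/3 + 6 + sqrt(25 + 36)/3)*(-53448) - 1*(-322077) = (-4/3 + 6 + sqrt(61)/3)*(-53448) + 322077 = (14/3 + sqrt(61)/3)*(-53448) + 322077 = (-249424 - 17816*sqrt(61)) + 322077 = 72653 - 17816*sqrt(61)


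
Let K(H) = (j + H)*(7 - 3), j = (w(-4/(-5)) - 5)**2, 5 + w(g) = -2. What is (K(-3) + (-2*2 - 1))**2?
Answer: 312481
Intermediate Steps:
w(g) = -7 (w(g) = -5 - 2 = -7)
j = 144 (j = (-7 - 5)**2 = (-12)**2 = 144)
K(H) = 576 + 4*H (K(H) = (144 + H)*(7 - 3) = (144 + H)*4 = 576 + 4*H)
(K(-3) + (-2*2 - 1))**2 = ((576 + 4*(-3)) + (-2*2 - 1))**2 = ((576 - 12) + (-4 - 1))**2 = (564 - 5)**2 = 559**2 = 312481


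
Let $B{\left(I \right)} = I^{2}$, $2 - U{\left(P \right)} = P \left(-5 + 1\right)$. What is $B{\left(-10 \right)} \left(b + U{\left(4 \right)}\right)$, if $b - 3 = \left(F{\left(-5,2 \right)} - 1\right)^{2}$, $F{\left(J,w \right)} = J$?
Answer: $5700$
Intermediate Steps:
$U{\left(P \right)} = 2 + 4 P$ ($U{\left(P \right)} = 2 - P \left(-5 + 1\right) = 2 - P \left(-4\right) = 2 - - 4 P = 2 + 4 P$)
$b = 39$ ($b = 3 + \left(-5 - 1\right)^{2} = 3 + \left(-6\right)^{2} = 3 + 36 = 39$)
$B{\left(-10 \right)} \left(b + U{\left(4 \right)}\right) = \left(-10\right)^{2} \left(39 + \left(2 + 4 \cdot 4\right)\right) = 100 \left(39 + \left(2 + 16\right)\right) = 100 \left(39 + 18\right) = 100 \cdot 57 = 5700$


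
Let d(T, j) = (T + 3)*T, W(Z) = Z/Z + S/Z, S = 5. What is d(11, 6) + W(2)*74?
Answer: 413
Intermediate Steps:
W(Z) = 1 + 5/Z (W(Z) = Z/Z + 5/Z = 1 + 5/Z)
d(T, j) = T*(3 + T) (d(T, j) = (3 + T)*T = T*(3 + T))
d(11, 6) + W(2)*74 = 11*(3 + 11) + ((5 + 2)/2)*74 = 11*14 + ((1/2)*7)*74 = 154 + (7/2)*74 = 154 + 259 = 413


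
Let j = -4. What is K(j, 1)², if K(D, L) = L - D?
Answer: 25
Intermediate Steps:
K(j, 1)² = (1 - 1*(-4))² = (1 + 4)² = 5² = 25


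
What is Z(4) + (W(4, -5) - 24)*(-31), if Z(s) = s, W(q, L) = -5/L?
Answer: 717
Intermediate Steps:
Z(4) + (W(4, -5) - 24)*(-31) = 4 + (-5/(-5) - 24)*(-31) = 4 + (-5*(-⅕) - 24)*(-31) = 4 + (1 - 24)*(-31) = 4 - 23*(-31) = 4 + 713 = 717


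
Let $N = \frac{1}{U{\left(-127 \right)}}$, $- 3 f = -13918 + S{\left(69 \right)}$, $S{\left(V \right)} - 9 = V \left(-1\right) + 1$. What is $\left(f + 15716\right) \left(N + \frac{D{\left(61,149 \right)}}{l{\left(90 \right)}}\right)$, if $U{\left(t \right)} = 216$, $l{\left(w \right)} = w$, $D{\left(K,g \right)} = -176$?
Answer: $- \frac{8586025}{216} \approx -39750.0$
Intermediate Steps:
$S{\left(V \right)} = 10 - V$ ($S{\left(V \right)} = 9 + \left(V \left(-1\right) + 1\right) = 9 - \left(-1 + V\right) = 10 - V$)
$f = 4659$ ($f = - \frac{-13918 + \left(10 - 69\right)}{3} = - \frac{-13918 - 59}{3} = \left(- \frac{1}{3}\right) \left(-13977\right) = 4659$)
$N = \frac{1}{216} \approx 0.0046296$
$\left(f + 15716\right) \left(N + \frac{D{\left(61,149 \right)}}{l{\left(90 \right)}}\right) = \left(4659 + 15716\right) \left(\frac{1}{216} - \frac{176}{90}\right) = 20375 \left(\frac{1}{216} - \frac{88}{45}\right) = 20375 \left(- \frac{2107}{1080}\right) = - \frac{8586025}{216}$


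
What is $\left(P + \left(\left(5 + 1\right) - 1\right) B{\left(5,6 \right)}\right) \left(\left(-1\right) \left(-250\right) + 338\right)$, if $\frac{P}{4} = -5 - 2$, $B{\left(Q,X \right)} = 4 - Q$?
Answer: $-19404$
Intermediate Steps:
$P = -28$ ($P = 4 \left(-5 - 2\right) = 4 \left(-7\right) = -28$)
$\left(P + \left(\left(5 + 1\right) - 1\right) B{\left(5,6 \right)}\right) \left(\left(-1\right) \left(-250\right) + 338\right) = \left(-28 + \left(\left(5 + 1\right) - 1\right) \left(4 - 5\right)\right) \left(\left(-1\right) \left(-250\right) + 338\right) = \left(-28 + \left(6 - 1\right) \left(4 - 5\right)\right) \left(250 + 338\right) = \left(-28 + 5 \left(-1\right)\right) 588 = \left(-28 - 5\right) 588 = \left(-33\right) 588 = -19404$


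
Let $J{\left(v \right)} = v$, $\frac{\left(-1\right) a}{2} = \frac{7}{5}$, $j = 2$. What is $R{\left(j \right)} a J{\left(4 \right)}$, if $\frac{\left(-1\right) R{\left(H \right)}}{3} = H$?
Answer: $\frac{336}{5} \approx 67.2$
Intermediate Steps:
$R{\left(H \right)} = - 3 H$
$a = - \frac{14}{5}$ ($a = - 2 \cdot \frac{7}{5} = - 2 \cdot 7 \cdot \frac{1}{5} = \left(-2\right) \frac{7}{5} = - \frac{14}{5} \approx -2.8$)
$R{\left(j \right)} a J{\left(4 \right)} = \left(-3\right) 2 \left(- \frac{14}{5}\right) 4 = \left(-6\right) \left(- \frac{14}{5}\right) 4 = \frac{84}{5} \cdot 4 = \frac{336}{5}$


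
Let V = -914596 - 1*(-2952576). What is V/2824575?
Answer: 407596/564915 ≈ 0.72152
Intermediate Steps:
V = 2037980 (V = -914596 + 2952576 = 2037980)
V/2824575 = 2037980/2824575 = 2037980*(1/2824575) = 407596/564915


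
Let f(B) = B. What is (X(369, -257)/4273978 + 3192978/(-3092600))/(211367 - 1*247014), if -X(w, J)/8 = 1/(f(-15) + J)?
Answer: 28999274975491/1001239453269054650 ≈ 2.8963e-5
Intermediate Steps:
X(w, J) = -8/(-15 + J)
(X(369, -257)/4273978 + 3192978/(-3092600))/(211367 - 1*247014) = (-8/(-15 - 257)/4273978 + 3192978/(-3092600))/(211367 - 1*247014) = (-8/(-272)*(1/4273978) + 3192978*(-1/3092600))/(211367 - 247014) = (-8*(-1/272)*(1/4273978) - 1596489/1546300)/(-35647) = ((1/34)*(1/4273978) - 1596489/1546300)*(-1/35647) = (1/145315252 - 1596489/1546300)*(-1/35647) = -28999274975491/28087621770950*(-1/35647) = 28999274975491/1001239453269054650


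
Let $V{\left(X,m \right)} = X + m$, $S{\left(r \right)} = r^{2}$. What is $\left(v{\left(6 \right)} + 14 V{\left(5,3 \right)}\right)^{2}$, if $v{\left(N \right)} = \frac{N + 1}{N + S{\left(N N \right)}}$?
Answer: $\frac{434013889}{34596} \approx 12545.0$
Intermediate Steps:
$v{\left(N \right)} = \frac{1 + N}{N + N^{4}}$ ($v{\left(N \right)} = \frac{N + 1}{N + \left(N N\right)^{2}} = \frac{1 + N}{N + \left(N^{2}\right)^{2}} = \frac{1 + N}{N + N^{4}}$)
$\left(v{\left(6 \right)} + 14 V{\left(5,3 \right)}\right)^{2} = \left(\frac{1 + 6}{6 \left(1 + 6^{3}\right)} + 14 \left(5 + 3\right)\right)^{2} = \left(\frac{1}{6} \frac{1}{1 + 216} \cdot 7 + 14 \cdot 8\right)^{2} = \left(\frac{1}{6} \cdot \frac{1}{217} \cdot 7 + 112\right)^{2} = \left(\frac{1}{186} + 112\right)^{2} = \left(\frac{20833}{186}\right)^{2} = \frac{434013889}{34596}$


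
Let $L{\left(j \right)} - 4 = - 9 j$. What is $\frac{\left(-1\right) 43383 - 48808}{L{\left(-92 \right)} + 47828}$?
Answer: $- \frac{92191}{48660} \approx -1.8946$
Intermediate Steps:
$L{\left(j \right)} = 4 - 9 j$
$\frac{\left(-1\right) 43383 - 48808}{L{\left(-92 \right)} + 47828} = \frac{\left(-1\right) 43383 - 48808}{\left(4 - -828\right) + 47828} = \frac{-43383 - 48808}{\left(4 + 828\right) + 47828} = - \frac{92191}{832 + 47828} = - \frac{92191}{48660}$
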